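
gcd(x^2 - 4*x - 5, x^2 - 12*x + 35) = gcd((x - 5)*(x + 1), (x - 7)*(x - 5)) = x - 5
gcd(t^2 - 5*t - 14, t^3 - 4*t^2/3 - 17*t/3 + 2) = t + 2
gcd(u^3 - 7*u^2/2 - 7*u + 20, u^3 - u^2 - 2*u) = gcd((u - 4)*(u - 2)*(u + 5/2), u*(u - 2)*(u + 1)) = u - 2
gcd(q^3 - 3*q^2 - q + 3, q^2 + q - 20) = 1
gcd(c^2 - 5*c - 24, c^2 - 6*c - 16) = c - 8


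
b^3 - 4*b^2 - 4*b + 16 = (b - 4)*(b - 2)*(b + 2)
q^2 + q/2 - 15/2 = (q - 5/2)*(q + 3)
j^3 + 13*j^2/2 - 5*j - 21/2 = (j - 3/2)*(j + 1)*(j + 7)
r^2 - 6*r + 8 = (r - 4)*(r - 2)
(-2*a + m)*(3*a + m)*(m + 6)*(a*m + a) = -6*a^3*m^2 - 42*a^3*m - 36*a^3 + a^2*m^3 + 7*a^2*m^2 + 6*a^2*m + a*m^4 + 7*a*m^3 + 6*a*m^2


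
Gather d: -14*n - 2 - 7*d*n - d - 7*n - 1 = d*(-7*n - 1) - 21*n - 3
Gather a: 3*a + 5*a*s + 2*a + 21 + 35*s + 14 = a*(5*s + 5) + 35*s + 35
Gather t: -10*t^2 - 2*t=-10*t^2 - 2*t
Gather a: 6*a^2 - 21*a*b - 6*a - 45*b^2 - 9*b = 6*a^2 + a*(-21*b - 6) - 45*b^2 - 9*b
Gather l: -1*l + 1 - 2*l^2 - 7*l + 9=-2*l^2 - 8*l + 10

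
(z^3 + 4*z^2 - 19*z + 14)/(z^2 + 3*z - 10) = (z^2 + 6*z - 7)/(z + 5)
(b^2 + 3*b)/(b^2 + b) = (b + 3)/(b + 1)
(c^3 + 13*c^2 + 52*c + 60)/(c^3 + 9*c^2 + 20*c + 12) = (c + 5)/(c + 1)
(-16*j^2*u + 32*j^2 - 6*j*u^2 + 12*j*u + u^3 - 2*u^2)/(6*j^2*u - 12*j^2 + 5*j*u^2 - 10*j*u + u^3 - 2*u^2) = (-8*j + u)/(3*j + u)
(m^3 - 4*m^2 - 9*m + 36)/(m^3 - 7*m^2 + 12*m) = (m + 3)/m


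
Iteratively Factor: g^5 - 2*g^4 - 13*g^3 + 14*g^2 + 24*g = (g)*(g^4 - 2*g^3 - 13*g^2 + 14*g + 24) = g*(g + 3)*(g^3 - 5*g^2 + 2*g + 8) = g*(g + 1)*(g + 3)*(g^2 - 6*g + 8) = g*(g - 4)*(g + 1)*(g + 3)*(g - 2)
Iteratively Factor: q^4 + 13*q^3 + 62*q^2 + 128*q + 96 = (q + 3)*(q^3 + 10*q^2 + 32*q + 32) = (q + 2)*(q + 3)*(q^2 + 8*q + 16) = (q + 2)*(q + 3)*(q + 4)*(q + 4)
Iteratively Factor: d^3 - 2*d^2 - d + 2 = (d - 2)*(d^2 - 1) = (d - 2)*(d + 1)*(d - 1)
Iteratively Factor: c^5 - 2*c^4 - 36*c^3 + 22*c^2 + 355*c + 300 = (c + 1)*(c^4 - 3*c^3 - 33*c^2 + 55*c + 300) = (c + 1)*(c + 4)*(c^3 - 7*c^2 - 5*c + 75) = (c - 5)*(c + 1)*(c + 4)*(c^2 - 2*c - 15) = (c - 5)^2*(c + 1)*(c + 4)*(c + 3)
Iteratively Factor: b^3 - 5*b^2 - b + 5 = (b - 1)*(b^2 - 4*b - 5) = (b - 1)*(b + 1)*(b - 5)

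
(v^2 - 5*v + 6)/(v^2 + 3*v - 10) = (v - 3)/(v + 5)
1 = 1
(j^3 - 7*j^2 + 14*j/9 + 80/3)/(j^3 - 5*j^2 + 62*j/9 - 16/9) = (3*j^2 - 13*j - 30)/(3*j^2 - 7*j + 2)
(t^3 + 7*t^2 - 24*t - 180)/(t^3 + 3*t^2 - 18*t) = (t^2 + t - 30)/(t*(t - 3))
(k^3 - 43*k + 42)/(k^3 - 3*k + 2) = (k^2 + k - 42)/(k^2 + k - 2)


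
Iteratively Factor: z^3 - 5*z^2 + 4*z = (z)*(z^2 - 5*z + 4) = z*(z - 1)*(z - 4)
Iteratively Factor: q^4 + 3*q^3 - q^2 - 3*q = (q - 1)*(q^3 + 4*q^2 + 3*q) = (q - 1)*(q + 1)*(q^2 + 3*q) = (q - 1)*(q + 1)*(q + 3)*(q)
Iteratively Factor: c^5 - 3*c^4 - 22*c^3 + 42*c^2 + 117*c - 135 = (c - 3)*(c^4 - 22*c^2 - 24*c + 45) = (c - 5)*(c - 3)*(c^3 + 5*c^2 + 3*c - 9) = (c - 5)*(c - 3)*(c + 3)*(c^2 + 2*c - 3) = (c - 5)*(c - 3)*(c + 3)^2*(c - 1)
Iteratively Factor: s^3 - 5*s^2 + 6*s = (s)*(s^2 - 5*s + 6) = s*(s - 2)*(s - 3)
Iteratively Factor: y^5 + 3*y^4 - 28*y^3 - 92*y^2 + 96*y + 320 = (y + 4)*(y^4 - y^3 - 24*y^2 + 4*y + 80) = (y + 4)^2*(y^3 - 5*y^2 - 4*y + 20) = (y - 2)*(y + 4)^2*(y^2 - 3*y - 10) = (y - 2)*(y + 2)*(y + 4)^2*(y - 5)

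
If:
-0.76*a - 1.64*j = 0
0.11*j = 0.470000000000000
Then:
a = -9.22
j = 4.27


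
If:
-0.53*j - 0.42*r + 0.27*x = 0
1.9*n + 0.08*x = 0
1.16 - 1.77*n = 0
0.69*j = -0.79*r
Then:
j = -25.76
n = 0.66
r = 22.50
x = -15.56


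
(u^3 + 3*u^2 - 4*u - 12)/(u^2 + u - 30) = (u^3 + 3*u^2 - 4*u - 12)/(u^2 + u - 30)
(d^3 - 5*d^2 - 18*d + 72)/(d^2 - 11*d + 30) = (d^2 + d - 12)/(d - 5)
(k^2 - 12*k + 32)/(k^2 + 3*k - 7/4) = 4*(k^2 - 12*k + 32)/(4*k^2 + 12*k - 7)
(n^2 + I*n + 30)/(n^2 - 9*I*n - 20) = (n + 6*I)/(n - 4*I)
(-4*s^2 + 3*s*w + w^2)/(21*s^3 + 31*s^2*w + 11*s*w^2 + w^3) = (-4*s^2 + 3*s*w + w^2)/(21*s^3 + 31*s^2*w + 11*s*w^2 + w^3)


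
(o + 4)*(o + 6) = o^2 + 10*o + 24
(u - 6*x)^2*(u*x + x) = u^3*x - 12*u^2*x^2 + u^2*x + 36*u*x^3 - 12*u*x^2 + 36*x^3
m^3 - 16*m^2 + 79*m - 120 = (m - 8)*(m - 5)*(m - 3)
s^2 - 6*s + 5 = (s - 5)*(s - 1)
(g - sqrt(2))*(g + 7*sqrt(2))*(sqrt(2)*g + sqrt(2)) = sqrt(2)*g^3 + sqrt(2)*g^2 + 12*g^2 - 14*sqrt(2)*g + 12*g - 14*sqrt(2)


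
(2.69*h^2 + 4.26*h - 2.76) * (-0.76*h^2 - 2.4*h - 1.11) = -2.0444*h^4 - 9.6936*h^3 - 11.1123*h^2 + 1.8954*h + 3.0636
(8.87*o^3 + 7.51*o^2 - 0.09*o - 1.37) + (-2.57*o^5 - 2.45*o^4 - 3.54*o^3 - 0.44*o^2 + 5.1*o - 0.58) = -2.57*o^5 - 2.45*o^4 + 5.33*o^3 + 7.07*o^2 + 5.01*o - 1.95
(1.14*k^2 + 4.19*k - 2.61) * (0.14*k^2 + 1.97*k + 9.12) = 0.1596*k^4 + 2.8324*k^3 + 18.2857*k^2 + 33.0711*k - 23.8032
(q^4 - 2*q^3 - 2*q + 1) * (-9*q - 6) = -9*q^5 + 12*q^4 + 12*q^3 + 18*q^2 + 3*q - 6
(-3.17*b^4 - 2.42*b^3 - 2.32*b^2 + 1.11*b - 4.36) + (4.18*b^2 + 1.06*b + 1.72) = -3.17*b^4 - 2.42*b^3 + 1.86*b^2 + 2.17*b - 2.64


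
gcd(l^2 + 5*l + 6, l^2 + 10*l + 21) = l + 3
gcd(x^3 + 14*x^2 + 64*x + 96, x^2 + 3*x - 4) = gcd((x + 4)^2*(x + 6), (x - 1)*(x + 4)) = x + 4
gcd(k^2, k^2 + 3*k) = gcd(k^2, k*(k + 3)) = k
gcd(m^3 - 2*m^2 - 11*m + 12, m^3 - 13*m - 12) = m^2 - m - 12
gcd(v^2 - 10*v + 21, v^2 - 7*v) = v - 7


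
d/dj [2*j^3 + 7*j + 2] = 6*j^2 + 7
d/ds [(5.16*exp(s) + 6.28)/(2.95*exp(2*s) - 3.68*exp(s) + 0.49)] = (-15.222*exp(2*s) - 37.052*exp(s) + 25.6388)*exp(s)/(8.7025*exp(4*s) - 21.712*exp(3*s) + 16.4334*exp(2*s) - 3.6064*exp(s) + 0.2401)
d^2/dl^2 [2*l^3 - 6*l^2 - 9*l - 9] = 12*l - 12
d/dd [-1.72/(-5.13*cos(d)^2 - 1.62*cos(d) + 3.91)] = (17.6472*cos(d) + 2.7864)*sin(d)/(5.13*cos(d)^2 + 1.62*cos(d) - 3.91)^2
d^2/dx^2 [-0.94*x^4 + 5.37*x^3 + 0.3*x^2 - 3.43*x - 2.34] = -11.28*x^2 + 32.22*x + 0.6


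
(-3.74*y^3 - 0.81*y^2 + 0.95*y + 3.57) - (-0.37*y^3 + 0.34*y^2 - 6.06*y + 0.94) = -3.37*y^3 - 1.15*y^2 + 7.01*y + 2.63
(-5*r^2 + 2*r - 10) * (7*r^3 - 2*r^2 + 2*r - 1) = -35*r^5 + 24*r^4 - 84*r^3 + 29*r^2 - 22*r + 10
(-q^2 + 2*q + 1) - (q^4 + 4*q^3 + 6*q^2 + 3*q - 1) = -q^4 - 4*q^3 - 7*q^2 - q + 2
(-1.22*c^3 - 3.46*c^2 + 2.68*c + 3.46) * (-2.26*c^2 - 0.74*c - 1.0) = 2.7572*c^5 + 8.7224*c^4 - 2.2764*c^3 - 6.3428*c^2 - 5.2404*c - 3.46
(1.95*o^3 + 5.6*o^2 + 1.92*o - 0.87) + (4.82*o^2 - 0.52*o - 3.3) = 1.95*o^3 + 10.42*o^2 + 1.4*o - 4.17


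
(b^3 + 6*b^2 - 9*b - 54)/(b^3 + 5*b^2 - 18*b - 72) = (b - 3)/(b - 4)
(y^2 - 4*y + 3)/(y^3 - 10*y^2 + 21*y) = (y - 1)/(y*(y - 7))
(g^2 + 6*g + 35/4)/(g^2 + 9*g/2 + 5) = (g + 7/2)/(g + 2)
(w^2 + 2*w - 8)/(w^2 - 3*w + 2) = (w + 4)/(w - 1)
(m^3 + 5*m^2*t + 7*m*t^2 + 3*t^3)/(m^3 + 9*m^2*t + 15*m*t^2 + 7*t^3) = (m + 3*t)/(m + 7*t)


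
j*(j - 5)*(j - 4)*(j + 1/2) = j^4 - 17*j^3/2 + 31*j^2/2 + 10*j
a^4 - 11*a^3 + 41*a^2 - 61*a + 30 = (a - 5)*(a - 3)*(a - 2)*(a - 1)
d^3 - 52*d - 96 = (d - 8)*(d + 2)*(d + 6)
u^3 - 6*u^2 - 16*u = u*(u - 8)*(u + 2)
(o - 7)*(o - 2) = o^2 - 9*o + 14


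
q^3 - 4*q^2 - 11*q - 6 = (q - 6)*(q + 1)^2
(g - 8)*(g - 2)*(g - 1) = g^3 - 11*g^2 + 26*g - 16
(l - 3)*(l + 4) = l^2 + l - 12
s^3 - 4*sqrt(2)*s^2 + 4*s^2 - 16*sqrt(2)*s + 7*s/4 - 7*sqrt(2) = (s + 1/2)*(s + 7/2)*(s - 4*sqrt(2))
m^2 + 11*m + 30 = (m + 5)*(m + 6)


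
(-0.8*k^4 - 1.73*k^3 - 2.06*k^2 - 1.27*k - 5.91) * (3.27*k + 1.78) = -2.616*k^5 - 7.0811*k^4 - 9.8156*k^3 - 7.8197*k^2 - 21.5863*k - 10.5198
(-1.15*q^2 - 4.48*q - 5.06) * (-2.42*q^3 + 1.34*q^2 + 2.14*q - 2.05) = 2.783*q^5 + 9.3006*q^4 + 3.781*q^3 - 14.0101*q^2 - 1.6444*q + 10.373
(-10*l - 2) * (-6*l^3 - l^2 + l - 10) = 60*l^4 + 22*l^3 - 8*l^2 + 98*l + 20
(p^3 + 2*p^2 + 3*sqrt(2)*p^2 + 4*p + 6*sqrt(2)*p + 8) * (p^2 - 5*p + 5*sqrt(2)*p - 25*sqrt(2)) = p^5 - 3*p^4 + 8*sqrt(2)*p^4 - 24*sqrt(2)*p^3 + 24*p^3 - 102*p^2 - 60*sqrt(2)*p^2 - 340*p - 60*sqrt(2)*p - 200*sqrt(2)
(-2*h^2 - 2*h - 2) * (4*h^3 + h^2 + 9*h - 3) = -8*h^5 - 10*h^4 - 28*h^3 - 14*h^2 - 12*h + 6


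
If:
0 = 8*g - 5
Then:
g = 5/8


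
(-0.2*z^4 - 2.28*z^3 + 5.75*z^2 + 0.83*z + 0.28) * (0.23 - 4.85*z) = 0.97*z^5 + 11.012*z^4 - 28.4119*z^3 - 2.703*z^2 - 1.1671*z + 0.0644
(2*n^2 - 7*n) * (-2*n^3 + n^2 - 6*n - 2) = -4*n^5 + 16*n^4 - 19*n^3 + 38*n^2 + 14*n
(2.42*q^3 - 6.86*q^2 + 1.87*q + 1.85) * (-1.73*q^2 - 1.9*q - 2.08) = -4.1866*q^5 + 7.2698*q^4 + 4.7653*q^3 + 7.5153*q^2 - 7.4046*q - 3.848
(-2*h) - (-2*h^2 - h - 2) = 2*h^2 - h + 2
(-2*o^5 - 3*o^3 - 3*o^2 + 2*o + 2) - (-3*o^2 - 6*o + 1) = -2*o^5 - 3*o^3 + 8*o + 1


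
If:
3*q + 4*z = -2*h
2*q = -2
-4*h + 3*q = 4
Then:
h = -7/4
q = -1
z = 13/8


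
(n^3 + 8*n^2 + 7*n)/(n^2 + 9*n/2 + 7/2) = 2*n*(n + 7)/(2*n + 7)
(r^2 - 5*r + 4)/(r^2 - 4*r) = (r - 1)/r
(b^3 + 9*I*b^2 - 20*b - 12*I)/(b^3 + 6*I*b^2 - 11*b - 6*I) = (b + 6*I)/(b + 3*I)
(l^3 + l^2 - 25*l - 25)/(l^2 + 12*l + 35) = (l^2 - 4*l - 5)/(l + 7)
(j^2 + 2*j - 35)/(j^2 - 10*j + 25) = (j + 7)/(j - 5)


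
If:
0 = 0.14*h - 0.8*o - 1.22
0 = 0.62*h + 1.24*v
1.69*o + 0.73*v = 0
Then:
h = -37.22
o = -8.04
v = 18.61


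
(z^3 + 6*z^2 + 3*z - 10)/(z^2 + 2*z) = z + 4 - 5/z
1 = 1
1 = 1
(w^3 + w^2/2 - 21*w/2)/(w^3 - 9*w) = (w + 7/2)/(w + 3)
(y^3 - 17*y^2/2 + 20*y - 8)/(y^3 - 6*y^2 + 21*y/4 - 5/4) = 2*(y^2 - 8*y + 16)/(2*y^2 - 11*y + 5)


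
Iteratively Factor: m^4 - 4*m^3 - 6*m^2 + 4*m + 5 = (m + 1)*(m^3 - 5*m^2 - m + 5) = (m - 5)*(m + 1)*(m^2 - 1) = (m - 5)*(m - 1)*(m + 1)*(m + 1)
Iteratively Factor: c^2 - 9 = (c - 3)*(c + 3)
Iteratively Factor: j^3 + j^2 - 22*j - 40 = (j + 4)*(j^2 - 3*j - 10) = (j - 5)*(j + 4)*(j + 2)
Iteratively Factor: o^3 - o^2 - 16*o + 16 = (o - 1)*(o^2 - 16) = (o - 1)*(o + 4)*(o - 4)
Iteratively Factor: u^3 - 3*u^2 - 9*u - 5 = (u - 5)*(u^2 + 2*u + 1) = (u - 5)*(u + 1)*(u + 1)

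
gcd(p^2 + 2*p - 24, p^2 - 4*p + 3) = 1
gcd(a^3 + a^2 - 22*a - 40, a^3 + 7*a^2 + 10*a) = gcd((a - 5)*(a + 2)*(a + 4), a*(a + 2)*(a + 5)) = a + 2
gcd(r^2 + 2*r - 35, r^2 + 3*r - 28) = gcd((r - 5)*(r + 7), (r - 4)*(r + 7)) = r + 7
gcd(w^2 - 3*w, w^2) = w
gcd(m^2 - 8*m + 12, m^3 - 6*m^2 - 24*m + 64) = m - 2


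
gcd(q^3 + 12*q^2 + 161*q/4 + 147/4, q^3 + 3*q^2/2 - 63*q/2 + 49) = q + 7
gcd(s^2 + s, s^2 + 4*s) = s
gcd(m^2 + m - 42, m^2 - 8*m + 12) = m - 6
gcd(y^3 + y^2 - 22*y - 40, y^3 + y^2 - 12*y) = y + 4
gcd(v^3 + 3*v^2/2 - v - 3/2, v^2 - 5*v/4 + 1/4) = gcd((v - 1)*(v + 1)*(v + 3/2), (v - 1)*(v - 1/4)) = v - 1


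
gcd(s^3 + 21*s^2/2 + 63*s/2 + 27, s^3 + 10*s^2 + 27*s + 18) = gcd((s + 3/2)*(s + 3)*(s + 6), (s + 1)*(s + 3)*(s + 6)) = s^2 + 9*s + 18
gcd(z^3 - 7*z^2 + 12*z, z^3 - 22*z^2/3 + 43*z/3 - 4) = z^2 - 7*z + 12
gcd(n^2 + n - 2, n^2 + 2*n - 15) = 1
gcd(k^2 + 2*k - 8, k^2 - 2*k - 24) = k + 4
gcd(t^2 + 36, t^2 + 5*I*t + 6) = t + 6*I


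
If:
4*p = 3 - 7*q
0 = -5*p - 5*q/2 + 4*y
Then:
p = 28*y/25 - 3/10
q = 3/5 - 16*y/25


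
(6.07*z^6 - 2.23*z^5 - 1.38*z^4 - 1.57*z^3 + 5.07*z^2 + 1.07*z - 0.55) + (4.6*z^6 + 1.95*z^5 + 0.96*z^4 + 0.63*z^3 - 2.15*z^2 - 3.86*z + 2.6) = 10.67*z^6 - 0.28*z^5 - 0.42*z^4 - 0.94*z^3 + 2.92*z^2 - 2.79*z + 2.05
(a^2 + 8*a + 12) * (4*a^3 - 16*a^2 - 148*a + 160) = 4*a^5 + 16*a^4 - 228*a^3 - 1216*a^2 - 496*a + 1920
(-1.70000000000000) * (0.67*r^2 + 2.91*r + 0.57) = -1.139*r^2 - 4.947*r - 0.969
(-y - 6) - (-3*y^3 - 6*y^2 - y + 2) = 3*y^3 + 6*y^2 - 8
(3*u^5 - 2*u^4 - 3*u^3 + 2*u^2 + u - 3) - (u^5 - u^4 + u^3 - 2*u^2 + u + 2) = 2*u^5 - u^4 - 4*u^3 + 4*u^2 - 5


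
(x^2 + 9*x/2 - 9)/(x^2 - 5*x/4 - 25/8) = 4*(-2*x^2 - 9*x + 18)/(-8*x^2 + 10*x + 25)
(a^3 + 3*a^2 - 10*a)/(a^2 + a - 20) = a*(a - 2)/(a - 4)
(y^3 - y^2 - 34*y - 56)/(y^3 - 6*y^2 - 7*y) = (y^2 + 6*y + 8)/(y*(y + 1))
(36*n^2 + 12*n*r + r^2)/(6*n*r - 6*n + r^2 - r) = (6*n + r)/(r - 1)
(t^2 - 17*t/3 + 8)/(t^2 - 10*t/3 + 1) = (3*t - 8)/(3*t - 1)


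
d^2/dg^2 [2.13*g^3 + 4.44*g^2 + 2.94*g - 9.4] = 12.78*g + 8.88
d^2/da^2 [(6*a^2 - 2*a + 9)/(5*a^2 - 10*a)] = 2*(10*a^3 + 27*a^2 - 54*a + 36)/(5*a^3*(a^3 - 6*a^2 + 12*a - 8))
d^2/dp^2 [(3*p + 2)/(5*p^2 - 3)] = 30*(5*p^3 + 10*p^2 + 9*p + 2)/(125*p^6 - 225*p^4 + 135*p^2 - 27)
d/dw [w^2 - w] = 2*w - 1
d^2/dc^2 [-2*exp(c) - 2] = -2*exp(c)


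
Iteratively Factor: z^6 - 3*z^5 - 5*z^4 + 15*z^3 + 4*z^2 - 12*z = (z + 2)*(z^5 - 5*z^4 + 5*z^3 + 5*z^2 - 6*z) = (z + 1)*(z + 2)*(z^4 - 6*z^3 + 11*z^2 - 6*z) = (z - 2)*(z + 1)*(z + 2)*(z^3 - 4*z^2 + 3*z) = (z - 2)*(z - 1)*(z + 1)*(z + 2)*(z^2 - 3*z) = (z - 3)*(z - 2)*(z - 1)*(z + 1)*(z + 2)*(z)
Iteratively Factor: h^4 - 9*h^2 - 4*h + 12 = (h + 2)*(h^3 - 2*h^2 - 5*h + 6) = (h - 3)*(h + 2)*(h^2 + h - 2) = (h - 3)*(h - 1)*(h + 2)*(h + 2)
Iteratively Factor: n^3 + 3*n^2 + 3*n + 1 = (n + 1)*(n^2 + 2*n + 1) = (n + 1)^2*(n + 1)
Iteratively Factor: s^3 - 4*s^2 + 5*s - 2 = (s - 2)*(s^2 - 2*s + 1) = (s - 2)*(s - 1)*(s - 1)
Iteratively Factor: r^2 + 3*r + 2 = (r + 2)*(r + 1)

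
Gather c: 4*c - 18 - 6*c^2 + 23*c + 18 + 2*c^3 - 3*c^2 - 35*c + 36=2*c^3 - 9*c^2 - 8*c + 36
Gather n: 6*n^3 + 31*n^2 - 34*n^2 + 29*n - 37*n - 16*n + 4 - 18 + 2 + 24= 6*n^3 - 3*n^2 - 24*n + 12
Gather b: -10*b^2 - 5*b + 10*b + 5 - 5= -10*b^2 + 5*b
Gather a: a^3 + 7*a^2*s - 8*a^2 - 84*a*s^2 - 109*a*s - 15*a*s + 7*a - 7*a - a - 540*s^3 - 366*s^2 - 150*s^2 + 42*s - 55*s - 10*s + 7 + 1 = a^3 + a^2*(7*s - 8) + a*(-84*s^2 - 124*s - 1) - 540*s^3 - 516*s^2 - 23*s + 8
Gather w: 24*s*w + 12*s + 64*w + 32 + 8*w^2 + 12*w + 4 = 12*s + 8*w^2 + w*(24*s + 76) + 36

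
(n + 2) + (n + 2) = 2*n + 4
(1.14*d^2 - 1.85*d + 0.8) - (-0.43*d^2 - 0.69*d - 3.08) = 1.57*d^2 - 1.16*d + 3.88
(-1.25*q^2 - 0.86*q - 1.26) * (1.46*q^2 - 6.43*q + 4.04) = -1.825*q^4 + 6.7819*q^3 - 1.3598*q^2 + 4.6274*q - 5.0904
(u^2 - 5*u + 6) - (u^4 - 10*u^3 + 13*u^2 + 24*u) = -u^4 + 10*u^3 - 12*u^2 - 29*u + 6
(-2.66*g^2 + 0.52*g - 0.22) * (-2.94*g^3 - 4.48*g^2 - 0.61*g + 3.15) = 7.8204*g^5 + 10.388*g^4 - 0.0602*g^3 - 7.7106*g^2 + 1.7722*g - 0.693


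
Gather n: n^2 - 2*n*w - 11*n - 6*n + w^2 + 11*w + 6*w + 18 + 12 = n^2 + n*(-2*w - 17) + w^2 + 17*w + 30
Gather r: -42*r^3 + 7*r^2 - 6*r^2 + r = -42*r^3 + r^2 + r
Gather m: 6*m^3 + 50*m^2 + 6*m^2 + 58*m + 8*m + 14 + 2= 6*m^3 + 56*m^2 + 66*m + 16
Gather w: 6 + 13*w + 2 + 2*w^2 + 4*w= 2*w^2 + 17*w + 8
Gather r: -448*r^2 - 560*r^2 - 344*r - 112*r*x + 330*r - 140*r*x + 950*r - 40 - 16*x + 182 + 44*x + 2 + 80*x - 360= -1008*r^2 + r*(936 - 252*x) + 108*x - 216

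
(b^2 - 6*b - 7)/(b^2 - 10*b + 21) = (b + 1)/(b - 3)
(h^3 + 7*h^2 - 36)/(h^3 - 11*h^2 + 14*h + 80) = (h^3 + 7*h^2 - 36)/(h^3 - 11*h^2 + 14*h + 80)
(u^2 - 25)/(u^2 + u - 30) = (u + 5)/(u + 6)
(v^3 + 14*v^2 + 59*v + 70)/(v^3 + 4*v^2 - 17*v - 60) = (v^2 + 9*v + 14)/(v^2 - v - 12)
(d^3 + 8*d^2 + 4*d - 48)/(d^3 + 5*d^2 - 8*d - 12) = (d + 4)/(d + 1)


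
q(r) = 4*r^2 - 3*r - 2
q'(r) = 8*r - 3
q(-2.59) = 32.60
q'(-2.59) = -23.72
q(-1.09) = 6.02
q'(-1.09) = -11.72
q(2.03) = 8.39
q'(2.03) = 13.24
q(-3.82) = 67.83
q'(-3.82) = -33.56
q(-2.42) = 28.69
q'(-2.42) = -22.36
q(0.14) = -2.34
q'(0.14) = -1.88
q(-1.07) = 5.79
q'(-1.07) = -11.56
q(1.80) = 5.56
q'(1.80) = 11.40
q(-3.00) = 43.00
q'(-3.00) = -27.00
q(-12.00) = 610.00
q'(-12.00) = -99.00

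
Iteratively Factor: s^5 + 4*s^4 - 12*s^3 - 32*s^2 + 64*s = (s - 2)*(s^4 + 6*s^3 - 32*s) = (s - 2)^2*(s^3 + 8*s^2 + 16*s) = s*(s - 2)^2*(s^2 + 8*s + 16) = s*(s - 2)^2*(s + 4)*(s + 4)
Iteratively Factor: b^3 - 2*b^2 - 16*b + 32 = (b - 2)*(b^2 - 16) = (b - 4)*(b - 2)*(b + 4)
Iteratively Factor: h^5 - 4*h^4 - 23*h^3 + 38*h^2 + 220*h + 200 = (h + 2)*(h^4 - 6*h^3 - 11*h^2 + 60*h + 100) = (h + 2)^2*(h^3 - 8*h^2 + 5*h + 50) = (h - 5)*(h + 2)^2*(h^2 - 3*h - 10) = (h - 5)*(h + 2)^3*(h - 5)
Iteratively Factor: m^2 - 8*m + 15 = (m - 3)*(m - 5)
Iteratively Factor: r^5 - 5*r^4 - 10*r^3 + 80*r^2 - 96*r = (r - 3)*(r^4 - 2*r^3 - 16*r^2 + 32*r) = r*(r - 3)*(r^3 - 2*r^2 - 16*r + 32) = r*(r - 4)*(r - 3)*(r^2 + 2*r - 8) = r*(r - 4)*(r - 3)*(r - 2)*(r + 4)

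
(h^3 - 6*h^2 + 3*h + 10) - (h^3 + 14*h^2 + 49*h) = -20*h^2 - 46*h + 10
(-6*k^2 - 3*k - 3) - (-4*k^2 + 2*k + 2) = -2*k^2 - 5*k - 5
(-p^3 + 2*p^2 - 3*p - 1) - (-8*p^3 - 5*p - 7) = 7*p^3 + 2*p^2 + 2*p + 6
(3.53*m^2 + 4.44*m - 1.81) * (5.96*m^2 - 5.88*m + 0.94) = 21.0388*m^4 + 5.706*m^3 - 33.5766*m^2 + 14.8164*m - 1.7014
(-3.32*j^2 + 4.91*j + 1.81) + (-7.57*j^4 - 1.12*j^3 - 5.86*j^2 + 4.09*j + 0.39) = -7.57*j^4 - 1.12*j^3 - 9.18*j^2 + 9.0*j + 2.2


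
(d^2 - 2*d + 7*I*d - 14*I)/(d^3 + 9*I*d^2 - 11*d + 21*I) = (d - 2)/(d^2 + 2*I*d + 3)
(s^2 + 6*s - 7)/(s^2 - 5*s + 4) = (s + 7)/(s - 4)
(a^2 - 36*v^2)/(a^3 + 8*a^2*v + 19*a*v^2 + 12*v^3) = (a^2 - 36*v^2)/(a^3 + 8*a^2*v + 19*a*v^2 + 12*v^3)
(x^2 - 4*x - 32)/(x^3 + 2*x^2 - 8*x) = (x - 8)/(x*(x - 2))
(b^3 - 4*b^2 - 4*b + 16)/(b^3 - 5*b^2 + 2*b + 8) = (b + 2)/(b + 1)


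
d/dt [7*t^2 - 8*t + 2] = 14*t - 8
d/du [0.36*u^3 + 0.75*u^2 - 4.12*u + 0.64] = 1.08*u^2 + 1.5*u - 4.12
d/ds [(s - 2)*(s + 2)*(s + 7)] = 3*s^2 + 14*s - 4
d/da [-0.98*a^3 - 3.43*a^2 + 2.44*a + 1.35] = -2.94*a^2 - 6.86*a + 2.44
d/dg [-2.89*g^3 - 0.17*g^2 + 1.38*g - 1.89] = -8.67*g^2 - 0.34*g + 1.38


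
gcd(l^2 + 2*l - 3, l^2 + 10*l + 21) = l + 3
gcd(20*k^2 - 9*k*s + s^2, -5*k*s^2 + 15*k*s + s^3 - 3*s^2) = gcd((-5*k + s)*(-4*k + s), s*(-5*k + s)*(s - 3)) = -5*k + s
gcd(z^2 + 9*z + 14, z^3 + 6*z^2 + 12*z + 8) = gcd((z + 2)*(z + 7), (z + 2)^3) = z + 2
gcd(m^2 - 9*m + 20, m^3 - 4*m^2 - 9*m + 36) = m - 4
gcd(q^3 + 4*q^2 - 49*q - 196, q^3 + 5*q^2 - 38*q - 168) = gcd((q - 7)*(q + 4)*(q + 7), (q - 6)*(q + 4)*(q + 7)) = q^2 + 11*q + 28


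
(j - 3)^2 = j^2 - 6*j + 9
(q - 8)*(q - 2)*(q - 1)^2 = q^4 - 12*q^3 + 37*q^2 - 42*q + 16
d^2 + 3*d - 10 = (d - 2)*(d + 5)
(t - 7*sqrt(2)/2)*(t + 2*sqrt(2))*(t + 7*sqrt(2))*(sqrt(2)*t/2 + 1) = sqrt(2)*t^4/2 + 13*t^3/2 - 12*sqrt(2)*t^2 - 133*t - 98*sqrt(2)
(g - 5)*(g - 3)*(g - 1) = g^3 - 9*g^2 + 23*g - 15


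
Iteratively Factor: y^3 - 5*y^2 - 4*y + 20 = (y + 2)*(y^2 - 7*y + 10) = (y - 5)*(y + 2)*(y - 2)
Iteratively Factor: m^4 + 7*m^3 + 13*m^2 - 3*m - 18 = (m + 2)*(m^3 + 5*m^2 + 3*m - 9) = (m - 1)*(m + 2)*(m^2 + 6*m + 9) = (m - 1)*(m + 2)*(m + 3)*(m + 3)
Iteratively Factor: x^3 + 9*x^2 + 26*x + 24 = (x + 3)*(x^2 + 6*x + 8) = (x + 2)*(x + 3)*(x + 4)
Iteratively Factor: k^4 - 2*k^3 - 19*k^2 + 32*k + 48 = (k + 1)*(k^3 - 3*k^2 - 16*k + 48) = (k + 1)*(k + 4)*(k^2 - 7*k + 12) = (k - 4)*(k + 1)*(k + 4)*(k - 3)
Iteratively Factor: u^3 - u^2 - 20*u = (u + 4)*(u^2 - 5*u) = u*(u + 4)*(u - 5)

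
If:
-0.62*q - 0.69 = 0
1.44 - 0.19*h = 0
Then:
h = 7.58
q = -1.11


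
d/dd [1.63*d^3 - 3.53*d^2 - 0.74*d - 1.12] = 4.89*d^2 - 7.06*d - 0.74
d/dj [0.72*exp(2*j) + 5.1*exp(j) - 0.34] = (1.44*exp(j) + 5.1)*exp(j)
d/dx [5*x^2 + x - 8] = 10*x + 1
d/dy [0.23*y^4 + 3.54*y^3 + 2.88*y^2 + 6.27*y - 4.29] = 0.92*y^3 + 10.62*y^2 + 5.76*y + 6.27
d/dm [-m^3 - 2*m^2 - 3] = m*(-3*m - 4)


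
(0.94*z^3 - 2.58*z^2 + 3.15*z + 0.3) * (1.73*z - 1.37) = 1.6262*z^4 - 5.7512*z^3 + 8.9841*z^2 - 3.7965*z - 0.411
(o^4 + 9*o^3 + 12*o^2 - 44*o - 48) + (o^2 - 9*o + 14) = o^4 + 9*o^3 + 13*o^2 - 53*o - 34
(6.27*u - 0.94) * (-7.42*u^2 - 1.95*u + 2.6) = -46.5234*u^3 - 5.2517*u^2 + 18.135*u - 2.444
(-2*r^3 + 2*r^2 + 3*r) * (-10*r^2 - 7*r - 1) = 20*r^5 - 6*r^4 - 42*r^3 - 23*r^2 - 3*r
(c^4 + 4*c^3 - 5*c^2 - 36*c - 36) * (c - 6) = c^5 - 2*c^4 - 29*c^3 - 6*c^2 + 180*c + 216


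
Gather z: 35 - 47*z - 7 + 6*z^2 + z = 6*z^2 - 46*z + 28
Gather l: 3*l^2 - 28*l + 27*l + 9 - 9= 3*l^2 - l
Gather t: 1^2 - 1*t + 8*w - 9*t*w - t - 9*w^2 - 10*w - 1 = t*(-9*w - 2) - 9*w^2 - 2*w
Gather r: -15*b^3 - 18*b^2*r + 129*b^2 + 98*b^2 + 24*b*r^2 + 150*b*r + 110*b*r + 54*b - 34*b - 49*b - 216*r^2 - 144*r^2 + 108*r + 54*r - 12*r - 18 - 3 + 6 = -15*b^3 + 227*b^2 - 29*b + r^2*(24*b - 360) + r*(-18*b^2 + 260*b + 150) - 15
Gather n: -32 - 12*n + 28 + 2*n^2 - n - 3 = 2*n^2 - 13*n - 7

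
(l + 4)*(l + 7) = l^2 + 11*l + 28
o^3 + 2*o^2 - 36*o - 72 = (o - 6)*(o + 2)*(o + 6)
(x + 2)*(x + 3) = x^2 + 5*x + 6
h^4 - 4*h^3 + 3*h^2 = h^2*(h - 3)*(h - 1)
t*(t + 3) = t^2 + 3*t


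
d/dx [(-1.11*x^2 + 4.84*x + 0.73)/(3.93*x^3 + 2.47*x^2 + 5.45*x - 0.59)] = (4.3623*x^4 - 38.0424*x^3 - 26.611*x^2 - 2.2964*x - 6.8341)/(15.4449*x^6 + 19.4142*x^5 + 48.9379*x^4 + 22.2856*x^3 + 26.7879*x^2 - 6.431*x + 0.3481)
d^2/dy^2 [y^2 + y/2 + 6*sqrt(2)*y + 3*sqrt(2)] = 2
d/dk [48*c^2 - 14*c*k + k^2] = -14*c + 2*k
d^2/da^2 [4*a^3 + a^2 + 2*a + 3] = 24*a + 2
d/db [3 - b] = -1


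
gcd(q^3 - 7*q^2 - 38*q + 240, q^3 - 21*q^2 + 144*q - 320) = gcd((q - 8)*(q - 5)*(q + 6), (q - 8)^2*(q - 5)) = q^2 - 13*q + 40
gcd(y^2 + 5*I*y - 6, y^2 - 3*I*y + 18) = y + 3*I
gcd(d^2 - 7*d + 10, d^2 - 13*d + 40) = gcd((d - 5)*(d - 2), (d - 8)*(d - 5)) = d - 5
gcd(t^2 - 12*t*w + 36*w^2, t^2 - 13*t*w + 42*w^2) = t - 6*w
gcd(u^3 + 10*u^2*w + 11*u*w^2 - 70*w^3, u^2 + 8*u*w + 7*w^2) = u + 7*w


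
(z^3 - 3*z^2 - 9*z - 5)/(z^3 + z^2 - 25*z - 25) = (z + 1)/(z + 5)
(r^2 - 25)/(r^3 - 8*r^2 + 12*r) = (r^2 - 25)/(r*(r^2 - 8*r + 12))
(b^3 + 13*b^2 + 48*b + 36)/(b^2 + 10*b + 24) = (b^2 + 7*b + 6)/(b + 4)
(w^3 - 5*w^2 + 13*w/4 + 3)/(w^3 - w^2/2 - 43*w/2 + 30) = (w + 1/2)/(w + 5)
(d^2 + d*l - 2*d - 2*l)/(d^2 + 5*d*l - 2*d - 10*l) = (d + l)/(d + 5*l)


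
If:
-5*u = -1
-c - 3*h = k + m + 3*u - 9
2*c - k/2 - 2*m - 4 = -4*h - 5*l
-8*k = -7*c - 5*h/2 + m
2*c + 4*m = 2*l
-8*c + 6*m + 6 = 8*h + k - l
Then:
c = -87758/35835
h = 44612/11945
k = -7628/7167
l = -7390/7167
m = 8468/11945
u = 1/5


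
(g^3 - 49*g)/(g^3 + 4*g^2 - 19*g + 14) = g*(g - 7)/(g^2 - 3*g + 2)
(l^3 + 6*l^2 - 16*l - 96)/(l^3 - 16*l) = (l + 6)/l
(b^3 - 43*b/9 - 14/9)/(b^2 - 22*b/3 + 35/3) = (3*b^2 + 7*b + 2)/(3*(b - 5))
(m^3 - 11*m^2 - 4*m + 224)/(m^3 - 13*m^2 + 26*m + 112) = (m + 4)/(m + 2)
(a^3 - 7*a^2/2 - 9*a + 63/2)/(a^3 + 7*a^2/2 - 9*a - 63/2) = (2*a - 7)/(2*a + 7)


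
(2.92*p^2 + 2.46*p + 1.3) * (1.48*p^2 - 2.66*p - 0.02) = 4.3216*p^4 - 4.1264*p^3 - 4.678*p^2 - 3.5072*p - 0.026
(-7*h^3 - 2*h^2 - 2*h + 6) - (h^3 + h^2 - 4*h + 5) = -8*h^3 - 3*h^2 + 2*h + 1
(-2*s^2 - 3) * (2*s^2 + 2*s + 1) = -4*s^4 - 4*s^3 - 8*s^2 - 6*s - 3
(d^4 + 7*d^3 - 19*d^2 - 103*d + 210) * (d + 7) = d^5 + 14*d^4 + 30*d^3 - 236*d^2 - 511*d + 1470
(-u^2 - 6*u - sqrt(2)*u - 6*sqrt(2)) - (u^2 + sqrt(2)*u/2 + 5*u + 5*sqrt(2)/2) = -2*u^2 - 11*u - 3*sqrt(2)*u/2 - 17*sqrt(2)/2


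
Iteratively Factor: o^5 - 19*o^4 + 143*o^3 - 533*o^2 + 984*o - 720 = (o - 3)*(o^4 - 16*o^3 + 95*o^2 - 248*o + 240) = (o - 4)*(o - 3)*(o^3 - 12*o^2 + 47*o - 60) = (o - 4)*(o - 3)^2*(o^2 - 9*o + 20) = (o - 4)^2*(o - 3)^2*(o - 5)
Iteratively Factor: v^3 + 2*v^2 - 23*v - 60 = (v + 4)*(v^2 - 2*v - 15) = (v - 5)*(v + 4)*(v + 3)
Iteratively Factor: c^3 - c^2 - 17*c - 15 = (c + 3)*(c^2 - 4*c - 5) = (c - 5)*(c + 3)*(c + 1)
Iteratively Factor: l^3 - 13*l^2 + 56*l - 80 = (l - 5)*(l^2 - 8*l + 16) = (l - 5)*(l - 4)*(l - 4)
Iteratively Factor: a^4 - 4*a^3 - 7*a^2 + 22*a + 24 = (a + 2)*(a^3 - 6*a^2 + 5*a + 12) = (a - 3)*(a + 2)*(a^2 - 3*a - 4) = (a - 4)*(a - 3)*(a + 2)*(a + 1)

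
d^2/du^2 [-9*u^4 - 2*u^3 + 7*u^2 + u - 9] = -108*u^2 - 12*u + 14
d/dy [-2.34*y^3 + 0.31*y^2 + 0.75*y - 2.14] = -7.02*y^2 + 0.62*y + 0.75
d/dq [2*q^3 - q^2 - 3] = 2*q*(3*q - 1)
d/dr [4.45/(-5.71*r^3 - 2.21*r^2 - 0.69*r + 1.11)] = (76.2285*r^2 + 19.669*r + 3.0705)/(5.71*r^3 + 2.21*r^2 + 0.69*r - 1.11)^2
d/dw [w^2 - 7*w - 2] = 2*w - 7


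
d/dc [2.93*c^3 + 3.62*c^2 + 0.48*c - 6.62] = 8.79*c^2 + 7.24*c + 0.48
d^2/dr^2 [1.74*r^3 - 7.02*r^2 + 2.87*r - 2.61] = 10.44*r - 14.04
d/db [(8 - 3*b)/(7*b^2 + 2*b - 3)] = 7*(3*b^2 - 16*b - 1)/(49*b^4 + 28*b^3 - 38*b^2 - 12*b + 9)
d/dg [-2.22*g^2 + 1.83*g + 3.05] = 1.83 - 4.44*g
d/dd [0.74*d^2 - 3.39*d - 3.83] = 1.48*d - 3.39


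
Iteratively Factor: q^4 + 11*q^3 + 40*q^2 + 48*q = (q)*(q^3 + 11*q^2 + 40*q + 48) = q*(q + 4)*(q^2 + 7*q + 12) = q*(q + 3)*(q + 4)*(q + 4)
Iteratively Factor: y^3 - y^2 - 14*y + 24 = (y - 2)*(y^2 + y - 12) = (y - 2)*(y + 4)*(y - 3)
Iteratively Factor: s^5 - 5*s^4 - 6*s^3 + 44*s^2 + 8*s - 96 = (s - 3)*(s^4 - 2*s^3 - 12*s^2 + 8*s + 32) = (s - 3)*(s + 2)*(s^3 - 4*s^2 - 4*s + 16) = (s - 3)*(s - 2)*(s + 2)*(s^2 - 2*s - 8) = (s - 4)*(s - 3)*(s - 2)*(s + 2)*(s + 2)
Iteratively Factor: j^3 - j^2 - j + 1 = (j - 1)*(j^2 - 1) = (j - 1)^2*(j + 1)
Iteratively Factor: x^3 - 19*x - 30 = (x + 3)*(x^2 - 3*x - 10) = (x + 2)*(x + 3)*(x - 5)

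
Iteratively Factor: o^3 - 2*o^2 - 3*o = (o)*(o^2 - 2*o - 3) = o*(o - 3)*(o + 1)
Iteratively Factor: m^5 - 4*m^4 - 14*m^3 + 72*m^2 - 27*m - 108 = (m + 4)*(m^4 - 8*m^3 + 18*m^2 - 27) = (m - 3)*(m + 4)*(m^3 - 5*m^2 + 3*m + 9) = (m - 3)*(m + 1)*(m + 4)*(m^2 - 6*m + 9) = (m - 3)^2*(m + 1)*(m + 4)*(m - 3)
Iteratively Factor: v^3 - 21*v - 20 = (v - 5)*(v^2 + 5*v + 4) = (v - 5)*(v + 1)*(v + 4)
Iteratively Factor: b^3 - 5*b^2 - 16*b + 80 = (b - 5)*(b^2 - 16) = (b - 5)*(b - 4)*(b + 4)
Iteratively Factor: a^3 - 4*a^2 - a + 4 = (a + 1)*(a^2 - 5*a + 4) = (a - 1)*(a + 1)*(a - 4)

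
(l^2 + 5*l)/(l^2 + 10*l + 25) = l/(l + 5)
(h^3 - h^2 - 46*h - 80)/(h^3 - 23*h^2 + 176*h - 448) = (h^2 + 7*h + 10)/(h^2 - 15*h + 56)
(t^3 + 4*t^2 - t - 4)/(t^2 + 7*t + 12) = (t^2 - 1)/(t + 3)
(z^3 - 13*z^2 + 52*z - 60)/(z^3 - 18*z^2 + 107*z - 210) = (z - 2)/(z - 7)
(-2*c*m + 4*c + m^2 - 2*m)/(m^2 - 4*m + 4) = (-2*c + m)/(m - 2)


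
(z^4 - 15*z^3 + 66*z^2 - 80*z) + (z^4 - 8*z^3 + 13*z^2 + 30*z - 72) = 2*z^4 - 23*z^3 + 79*z^2 - 50*z - 72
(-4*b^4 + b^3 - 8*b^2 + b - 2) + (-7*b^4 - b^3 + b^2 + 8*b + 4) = -11*b^4 - 7*b^2 + 9*b + 2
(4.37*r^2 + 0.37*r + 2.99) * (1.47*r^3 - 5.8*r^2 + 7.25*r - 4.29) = 6.4239*r^5 - 24.8021*r^4 + 33.9318*r^3 - 33.4068*r^2 + 20.0902*r - 12.8271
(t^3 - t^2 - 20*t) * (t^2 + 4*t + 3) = t^5 + 3*t^4 - 21*t^3 - 83*t^2 - 60*t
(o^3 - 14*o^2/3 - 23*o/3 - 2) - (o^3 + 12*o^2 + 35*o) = -50*o^2/3 - 128*o/3 - 2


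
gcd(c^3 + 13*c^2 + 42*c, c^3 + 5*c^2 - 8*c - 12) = c + 6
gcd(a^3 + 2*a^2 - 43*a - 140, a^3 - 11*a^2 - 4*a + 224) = a^2 - 3*a - 28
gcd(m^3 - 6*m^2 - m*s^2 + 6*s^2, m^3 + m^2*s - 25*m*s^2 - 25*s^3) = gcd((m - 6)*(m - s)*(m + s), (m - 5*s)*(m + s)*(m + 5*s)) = m + s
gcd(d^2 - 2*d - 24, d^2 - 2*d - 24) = d^2 - 2*d - 24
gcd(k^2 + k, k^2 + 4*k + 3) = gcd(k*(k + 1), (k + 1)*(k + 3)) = k + 1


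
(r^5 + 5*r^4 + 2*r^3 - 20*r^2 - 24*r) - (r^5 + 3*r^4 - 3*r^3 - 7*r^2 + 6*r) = 2*r^4 + 5*r^3 - 13*r^2 - 30*r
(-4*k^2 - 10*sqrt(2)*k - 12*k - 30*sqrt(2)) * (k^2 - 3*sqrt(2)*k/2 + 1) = -4*k^4 - 12*k^3 - 4*sqrt(2)*k^3 - 12*sqrt(2)*k^2 + 26*k^2 - 10*sqrt(2)*k + 78*k - 30*sqrt(2)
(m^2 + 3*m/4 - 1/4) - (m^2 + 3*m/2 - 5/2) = 9/4 - 3*m/4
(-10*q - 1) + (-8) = -10*q - 9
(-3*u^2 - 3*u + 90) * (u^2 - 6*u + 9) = -3*u^4 + 15*u^3 + 81*u^2 - 567*u + 810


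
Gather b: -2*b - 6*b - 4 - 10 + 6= -8*b - 8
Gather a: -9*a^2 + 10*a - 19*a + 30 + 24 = -9*a^2 - 9*a + 54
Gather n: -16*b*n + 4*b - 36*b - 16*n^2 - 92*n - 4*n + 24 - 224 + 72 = -32*b - 16*n^2 + n*(-16*b - 96) - 128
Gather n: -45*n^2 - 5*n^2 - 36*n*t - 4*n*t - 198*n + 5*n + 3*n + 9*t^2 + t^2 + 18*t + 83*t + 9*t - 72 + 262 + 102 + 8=-50*n^2 + n*(-40*t - 190) + 10*t^2 + 110*t + 300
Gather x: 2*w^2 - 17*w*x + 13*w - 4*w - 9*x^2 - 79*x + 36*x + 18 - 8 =2*w^2 + 9*w - 9*x^2 + x*(-17*w - 43) + 10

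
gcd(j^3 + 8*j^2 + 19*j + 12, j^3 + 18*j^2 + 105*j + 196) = j + 4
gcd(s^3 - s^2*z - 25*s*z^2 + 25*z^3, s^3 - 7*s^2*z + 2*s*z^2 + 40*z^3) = -s + 5*z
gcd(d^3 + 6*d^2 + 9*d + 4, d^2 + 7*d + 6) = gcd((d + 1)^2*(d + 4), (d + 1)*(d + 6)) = d + 1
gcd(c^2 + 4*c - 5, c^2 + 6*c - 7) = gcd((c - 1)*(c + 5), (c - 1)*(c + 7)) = c - 1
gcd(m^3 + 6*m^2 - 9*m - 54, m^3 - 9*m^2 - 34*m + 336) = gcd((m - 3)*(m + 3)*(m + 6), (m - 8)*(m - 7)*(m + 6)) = m + 6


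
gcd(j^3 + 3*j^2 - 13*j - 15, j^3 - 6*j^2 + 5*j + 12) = j^2 - 2*j - 3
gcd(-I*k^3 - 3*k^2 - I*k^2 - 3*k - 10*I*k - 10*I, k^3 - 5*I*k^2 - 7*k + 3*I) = 1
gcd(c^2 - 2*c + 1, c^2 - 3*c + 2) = c - 1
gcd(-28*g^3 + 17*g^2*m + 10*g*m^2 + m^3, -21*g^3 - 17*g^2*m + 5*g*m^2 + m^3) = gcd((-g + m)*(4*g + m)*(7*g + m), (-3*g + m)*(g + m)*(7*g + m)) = 7*g + m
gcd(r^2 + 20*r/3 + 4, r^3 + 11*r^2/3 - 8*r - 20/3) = r + 2/3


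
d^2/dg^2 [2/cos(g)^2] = 4*(2 - cos(2*g))/cos(g)^4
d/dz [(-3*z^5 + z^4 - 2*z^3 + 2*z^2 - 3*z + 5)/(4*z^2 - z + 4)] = (-36*z^6 + 20*z^5 - 71*z^4 + 20*z^3 - 14*z^2 - 24*z - 7)/(16*z^4 - 8*z^3 + 33*z^2 - 8*z + 16)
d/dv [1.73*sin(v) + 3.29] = 1.73*cos(v)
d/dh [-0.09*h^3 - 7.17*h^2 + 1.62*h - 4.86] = -0.27*h^2 - 14.34*h + 1.62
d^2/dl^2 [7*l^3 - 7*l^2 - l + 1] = 42*l - 14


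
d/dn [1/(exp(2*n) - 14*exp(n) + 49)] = 2*(7 - exp(n))*exp(n)/(exp(2*n) - 14*exp(n) + 49)^2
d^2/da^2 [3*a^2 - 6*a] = 6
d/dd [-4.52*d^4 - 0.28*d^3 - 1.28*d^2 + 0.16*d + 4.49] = -18.08*d^3 - 0.84*d^2 - 2.56*d + 0.16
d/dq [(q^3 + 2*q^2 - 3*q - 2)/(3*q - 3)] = (2*q^3 - q^2 - 4*q + 5)/(3*(q^2 - 2*q + 1))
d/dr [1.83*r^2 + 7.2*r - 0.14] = 3.66*r + 7.2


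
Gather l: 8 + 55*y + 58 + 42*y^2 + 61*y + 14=42*y^2 + 116*y + 80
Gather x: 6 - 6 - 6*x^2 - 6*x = -6*x^2 - 6*x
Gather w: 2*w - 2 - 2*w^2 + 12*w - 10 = -2*w^2 + 14*w - 12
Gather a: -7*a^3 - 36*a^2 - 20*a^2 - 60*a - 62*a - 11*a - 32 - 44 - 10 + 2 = -7*a^3 - 56*a^2 - 133*a - 84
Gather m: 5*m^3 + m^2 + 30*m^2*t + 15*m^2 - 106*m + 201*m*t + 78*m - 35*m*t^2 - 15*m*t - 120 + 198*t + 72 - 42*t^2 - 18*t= 5*m^3 + m^2*(30*t + 16) + m*(-35*t^2 + 186*t - 28) - 42*t^2 + 180*t - 48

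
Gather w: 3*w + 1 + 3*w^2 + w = 3*w^2 + 4*w + 1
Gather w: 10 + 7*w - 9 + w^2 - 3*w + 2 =w^2 + 4*w + 3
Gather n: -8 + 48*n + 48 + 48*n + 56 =96*n + 96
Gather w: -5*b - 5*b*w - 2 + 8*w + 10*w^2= -5*b + 10*w^2 + w*(8 - 5*b) - 2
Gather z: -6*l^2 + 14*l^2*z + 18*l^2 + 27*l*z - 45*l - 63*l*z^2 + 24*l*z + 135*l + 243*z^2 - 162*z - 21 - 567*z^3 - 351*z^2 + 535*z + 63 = 12*l^2 + 90*l - 567*z^3 + z^2*(-63*l - 108) + z*(14*l^2 + 51*l + 373) + 42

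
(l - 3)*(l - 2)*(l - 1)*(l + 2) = l^4 - 4*l^3 - l^2 + 16*l - 12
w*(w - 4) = w^2 - 4*w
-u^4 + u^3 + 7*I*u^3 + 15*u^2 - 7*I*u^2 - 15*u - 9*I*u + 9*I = (u - 3*I)^2*(I*u + 1)*(I*u - I)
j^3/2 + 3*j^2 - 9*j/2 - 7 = (j/2 + 1/2)*(j - 2)*(j + 7)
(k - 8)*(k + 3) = k^2 - 5*k - 24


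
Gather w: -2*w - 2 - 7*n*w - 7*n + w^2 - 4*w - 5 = -7*n + w^2 + w*(-7*n - 6) - 7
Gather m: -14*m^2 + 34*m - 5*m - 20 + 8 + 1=-14*m^2 + 29*m - 11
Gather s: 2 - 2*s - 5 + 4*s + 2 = 2*s - 1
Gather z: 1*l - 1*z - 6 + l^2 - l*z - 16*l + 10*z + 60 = l^2 - 15*l + z*(9 - l) + 54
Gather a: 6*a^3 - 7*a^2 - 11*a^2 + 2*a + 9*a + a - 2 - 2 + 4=6*a^3 - 18*a^2 + 12*a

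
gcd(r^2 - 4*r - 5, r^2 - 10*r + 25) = r - 5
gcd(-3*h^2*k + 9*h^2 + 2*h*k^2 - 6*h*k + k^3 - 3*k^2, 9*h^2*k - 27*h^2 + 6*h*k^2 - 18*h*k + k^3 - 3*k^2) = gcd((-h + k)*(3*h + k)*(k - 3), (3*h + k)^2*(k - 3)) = 3*h*k - 9*h + k^2 - 3*k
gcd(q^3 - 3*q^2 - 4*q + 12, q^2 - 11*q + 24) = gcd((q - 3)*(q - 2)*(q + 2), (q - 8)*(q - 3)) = q - 3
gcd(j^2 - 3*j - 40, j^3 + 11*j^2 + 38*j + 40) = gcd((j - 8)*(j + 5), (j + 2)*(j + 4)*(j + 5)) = j + 5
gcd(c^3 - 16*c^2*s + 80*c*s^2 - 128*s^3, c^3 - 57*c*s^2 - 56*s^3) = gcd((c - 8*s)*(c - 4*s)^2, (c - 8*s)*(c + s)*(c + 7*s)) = -c + 8*s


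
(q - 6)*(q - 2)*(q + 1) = q^3 - 7*q^2 + 4*q + 12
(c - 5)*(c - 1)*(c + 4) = c^3 - 2*c^2 - 19*c + 20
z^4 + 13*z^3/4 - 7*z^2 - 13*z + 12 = (z - 2)*(z - 3/4)*(z + 2)*(z + 4)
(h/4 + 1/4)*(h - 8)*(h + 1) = h^3/4 - 3*h^2/2 - 15*h/4 - 2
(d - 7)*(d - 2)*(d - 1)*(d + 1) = d^4 - 9*d^3 + 13*d^2 + 9*d - 14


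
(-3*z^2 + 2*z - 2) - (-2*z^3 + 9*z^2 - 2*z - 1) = 2*z^3 - 12*z^2 + 4*z - 1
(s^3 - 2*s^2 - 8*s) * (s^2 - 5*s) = s^5 - 7*s^4 + 2*s^3 + 40*s^2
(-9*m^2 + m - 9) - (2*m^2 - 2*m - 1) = -11*m^2 + 3*m - 8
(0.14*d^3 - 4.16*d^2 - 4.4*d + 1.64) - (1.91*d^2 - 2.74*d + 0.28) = 0.14*d^3 - 6.07*d^2 - 1.66*d + 1.36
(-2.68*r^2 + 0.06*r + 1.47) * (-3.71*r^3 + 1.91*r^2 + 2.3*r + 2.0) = 9.9428*r^5 - 5.3414*r^4 - 11.5031*r^3 - 2.4143*r^2 + 3.501*r + 2.94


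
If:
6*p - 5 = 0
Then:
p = 5/6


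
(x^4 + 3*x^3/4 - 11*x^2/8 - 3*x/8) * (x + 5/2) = x^5 + 13*x^4/4 + x^3/2 - 61*x^2/16 - 15*x/16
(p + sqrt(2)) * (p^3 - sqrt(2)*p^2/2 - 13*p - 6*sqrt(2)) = p^4 + sqrt(2)*p^3/2 - 14*p^2 - 19*sqrt(2)*p - 12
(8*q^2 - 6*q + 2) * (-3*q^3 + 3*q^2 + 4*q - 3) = -24*q^5 + 42*q^4 + 8*q^3 - 42*q^2 + 26*q - 6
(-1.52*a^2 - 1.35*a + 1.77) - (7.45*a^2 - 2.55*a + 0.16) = -8.97*a^2 + 1.2*a + 1.61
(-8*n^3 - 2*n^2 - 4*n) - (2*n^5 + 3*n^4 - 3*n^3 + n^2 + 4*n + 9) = -2*n^5 - 3*n^4 - 5*n^3 - 3*n^2 - 8*n - 9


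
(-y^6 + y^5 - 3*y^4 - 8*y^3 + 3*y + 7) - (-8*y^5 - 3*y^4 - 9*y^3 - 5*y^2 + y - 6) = -y^6 + 9*y^5 + y^3 + 5*y^2 + 2*y + 13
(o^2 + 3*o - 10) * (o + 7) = o^3 + 10*o^2 + 11*o - 70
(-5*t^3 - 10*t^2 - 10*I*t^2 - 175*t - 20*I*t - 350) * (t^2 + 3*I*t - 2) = -5*t^5 - 10*t^4 - 25*I*t^4 - 135*t^3 - 50*I*t^3 - 270*t^2 - 505*I*t^2 + 350*t - 1010*I*t + 700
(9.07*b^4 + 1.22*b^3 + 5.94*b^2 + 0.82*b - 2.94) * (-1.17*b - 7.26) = -10.6119*b^5 - 67.2756*b^4 - 15.807*b^3 - 44.0838*b^2 - 2.5134*b + 21.3444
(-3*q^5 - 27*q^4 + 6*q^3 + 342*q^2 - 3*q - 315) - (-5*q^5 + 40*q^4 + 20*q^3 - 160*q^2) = 2*q^5 - 67*q^4 - 14*q^3 + 502*q^2 - 3*q - 315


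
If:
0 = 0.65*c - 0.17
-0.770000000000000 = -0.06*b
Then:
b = 12.83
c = 0.26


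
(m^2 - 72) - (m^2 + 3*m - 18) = -3*m - 54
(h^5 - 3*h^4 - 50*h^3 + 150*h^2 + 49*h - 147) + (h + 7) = h^5 - 3*h^4 - 50*h^3 + 150*h^2 + 50*h - 140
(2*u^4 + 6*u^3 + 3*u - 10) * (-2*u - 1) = -4*u^5 - 14*u^4 - 6*u^3 - 6*u^2 + 17*u + 10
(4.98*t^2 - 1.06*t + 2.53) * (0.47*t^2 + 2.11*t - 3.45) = 2.3406*t^4 + 10.0096*t^3 - 18.2285*t^2 + 8.9953*t - 8.7285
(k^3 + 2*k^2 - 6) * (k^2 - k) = k^5 + k^4 - 2*k^3 - 6*k^2 + 6*k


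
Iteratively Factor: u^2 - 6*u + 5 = (u - 1)*(u - 5)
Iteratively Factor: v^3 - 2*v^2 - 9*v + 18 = (v - 2)*(v^2 - 9) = (v - 2)*(v + 3)*(v - 3)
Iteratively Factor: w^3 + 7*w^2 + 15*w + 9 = (w + 3)*(w^2 + 4*w + 3) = (w + 1)*(w + 3)*(w + 3)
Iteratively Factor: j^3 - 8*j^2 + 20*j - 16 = (j - 2)*(j^2 - 6*j + 8) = (j - 2)^2*(j - 4)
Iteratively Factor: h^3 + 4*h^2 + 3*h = (h)*(h^2 + 4*h + 3) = h*(h + 3)*(h + 1)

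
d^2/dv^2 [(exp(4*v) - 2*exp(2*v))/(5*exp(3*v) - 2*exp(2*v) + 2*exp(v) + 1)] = (25*exp(8*v) - 30*exp(7*v) - 14*exp(6*v) - 69*exp(5*v) + 132*exp(4*v) + 168*exp(3*v) - 8*exp(2*v) - 12*exp(v) - 8)*exp(2*v)/(125*exp(9*v) - 150*exp(8*v) + 210*exp(7*v) - 53*exp(6*v) + 24*exp(5*v) + 48*exp(4*v) - exp(3*v) + 6*exp(2*v) + 6*exp(v) + 1)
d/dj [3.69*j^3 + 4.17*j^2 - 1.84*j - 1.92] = 11.07*j^2 + 8.34*j - 1.84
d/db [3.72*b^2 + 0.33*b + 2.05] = 7.44*b + 0.33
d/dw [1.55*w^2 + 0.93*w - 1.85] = 3.1*w + 0.93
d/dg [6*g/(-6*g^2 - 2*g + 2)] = 3*(3*g^2 + 1)/(9*g^4 + 6*g^3 - 5*g^2 - 2*g + 1)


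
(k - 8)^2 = k^2 - 16*k + 64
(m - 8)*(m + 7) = m^2 - m - 56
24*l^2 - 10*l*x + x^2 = (-6*l + x)*(-4*l + x)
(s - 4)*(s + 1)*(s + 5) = s^3 + 2*s^2 - 19*s - 20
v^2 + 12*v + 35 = (v + 5)*(v + 7)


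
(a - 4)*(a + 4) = a^2 - 16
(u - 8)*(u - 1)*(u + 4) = u^3 - 5*u^2 - 28*u + 32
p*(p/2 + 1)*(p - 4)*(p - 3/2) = p^4/2 - 7*p^3/4 - 5*p^2/2 + 6*p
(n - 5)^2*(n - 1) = n^3 - 11*n^2 + 35*n - 25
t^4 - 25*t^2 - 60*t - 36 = (t - 6)*(t + 1)*(t + 2)*(t + 3)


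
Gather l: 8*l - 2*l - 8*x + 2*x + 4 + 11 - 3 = 6*l - 6*x + 12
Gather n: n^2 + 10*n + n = n^2 + 11*n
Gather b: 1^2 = 1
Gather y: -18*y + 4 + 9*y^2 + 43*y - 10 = 9*y^2 + 25*y - 6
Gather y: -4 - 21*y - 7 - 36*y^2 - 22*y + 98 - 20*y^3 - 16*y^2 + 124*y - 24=-20*y^3 - 52*y^2 + 81*y + 63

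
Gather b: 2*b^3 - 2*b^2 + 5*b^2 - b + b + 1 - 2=2*b^3 + 3*b^2 - 1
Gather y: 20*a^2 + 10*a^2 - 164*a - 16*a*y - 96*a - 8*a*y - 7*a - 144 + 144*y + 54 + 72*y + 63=30*a^2 - 267*a + y*(216 - 24*a) - 27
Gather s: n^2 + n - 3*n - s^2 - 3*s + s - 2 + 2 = n^2 - 2*n - s^2 - 2*s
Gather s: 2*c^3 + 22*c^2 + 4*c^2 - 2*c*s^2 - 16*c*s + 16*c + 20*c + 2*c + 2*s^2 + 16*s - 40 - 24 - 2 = 2*c^3 + 26*c^2 + 38*c + s^2*(2 - 2*c) + s*(16 - 16*c) - 66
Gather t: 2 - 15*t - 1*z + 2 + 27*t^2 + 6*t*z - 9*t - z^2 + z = 27*t^2 + t*(6*z - 24) - z^2 + 4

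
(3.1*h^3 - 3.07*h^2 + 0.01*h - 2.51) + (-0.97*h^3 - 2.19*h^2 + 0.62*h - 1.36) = 2.13*h^3 - 5.26*h^2 + 0.63*h - 3.87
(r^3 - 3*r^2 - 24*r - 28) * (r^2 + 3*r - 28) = r^5 - 61*r^3 - 16*r^2 + 588*r + 784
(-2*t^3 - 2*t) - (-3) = -2*t^3 - 2*t + 3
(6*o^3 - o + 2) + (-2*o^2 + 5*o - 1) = 6*o^3 - 2*o^2 + 4*o + 1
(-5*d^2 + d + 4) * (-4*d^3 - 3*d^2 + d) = 20*d^5 + 11*d^4 - 24*d^3 - 11*d^2 + 4*d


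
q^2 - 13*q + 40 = (q - 8)*(q - 5)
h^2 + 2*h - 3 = (h - 1)*(h + 3)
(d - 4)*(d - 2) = d^2 - 6*d + 8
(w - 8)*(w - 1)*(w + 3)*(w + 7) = w^4 + w^3 - 61*w^2 - 109*w + 168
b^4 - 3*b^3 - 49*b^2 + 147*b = b*(b - 7)*(b - 3)*(b + 7)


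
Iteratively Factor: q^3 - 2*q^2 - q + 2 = (q - 2)*(q^2 - 1) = (q - 2)*(q - 1)*(q + 1)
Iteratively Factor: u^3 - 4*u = (u)*(u^2 - 4) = u*(u - 2)*(u + 2)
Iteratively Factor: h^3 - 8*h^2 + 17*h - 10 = (h - 1)*(h^2 - 7*h + 10) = (h - 2)*(h - 1)*(h - 5)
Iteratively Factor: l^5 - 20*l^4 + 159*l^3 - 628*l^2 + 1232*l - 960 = (l - 4)*(l^4 - 16*l^3 + 95*l^2 - 248*l + 240) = (l - 4)^2*(l^3 - 12*l^2 + 47*l - 60) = (l - 5)*(l - 4)^2*(l^2 - 7*l + 12) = (l - 5)*(l - 4)^3*(l - 3)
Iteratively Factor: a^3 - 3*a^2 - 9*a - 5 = (a - 5)*(a^2 + 2*a + 1) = (a - 5)*(a + 1)*(a + 1)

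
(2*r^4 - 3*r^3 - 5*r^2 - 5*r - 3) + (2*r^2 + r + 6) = 2*r^4 - 3*r^3 - 3*r^2 - 4*r + 3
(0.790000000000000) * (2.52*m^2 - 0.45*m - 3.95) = 1.9908*m^2 - 0.3555*m - 3.1205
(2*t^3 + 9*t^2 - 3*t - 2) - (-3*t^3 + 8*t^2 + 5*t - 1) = 5*t^3 + t^2 - 8*t - 1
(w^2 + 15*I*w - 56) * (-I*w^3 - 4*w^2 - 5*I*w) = -I*w^5 + 11*w^4 - 9*I*w^3 + 299*w^2 + 280*I*w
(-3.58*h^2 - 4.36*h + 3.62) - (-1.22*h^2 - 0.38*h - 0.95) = -2.36*h^2 - 3.98*h + 4.57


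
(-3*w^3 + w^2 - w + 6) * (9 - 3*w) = 9*w^4 - 30*w^3 + 12*w^2 - 27*w + 54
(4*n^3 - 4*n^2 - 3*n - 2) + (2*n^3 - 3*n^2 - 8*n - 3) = 6*n^3 - 7*n^2 - 11*n - 5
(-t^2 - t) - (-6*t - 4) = -t^2 + 5*t + 4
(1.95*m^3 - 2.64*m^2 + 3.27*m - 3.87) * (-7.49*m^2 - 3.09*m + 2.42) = -14.6055*m^5 + 13.7481*m^4 - 11.6157*m^3 + 12.4932*m^2 + 19.8717*m - 9.3654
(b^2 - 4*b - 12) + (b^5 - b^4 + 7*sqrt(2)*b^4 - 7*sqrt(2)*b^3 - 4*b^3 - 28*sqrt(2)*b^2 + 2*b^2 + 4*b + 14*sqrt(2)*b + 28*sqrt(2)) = b^5 - b^4 + 7*sqrt(2)*b^4 - 7*sqrt(2)*b^3 - 4*b^3 - 28*sqrt(2)*b^2 + 3*b^2 + 14*sqrt(2)*b - 12 + 28*sqrt(2)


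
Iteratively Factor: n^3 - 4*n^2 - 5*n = (n + 1)*(n^2 - 5*n) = (n - 5)*(n + 1)*(n)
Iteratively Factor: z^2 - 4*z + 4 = (z - 2)*(z - 2)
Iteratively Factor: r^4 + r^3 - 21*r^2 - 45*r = (r - 5)*(r^3 + 6*r^2 + 9*r) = r*(r - 5)*(r^2 + 6*r + 9) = r*(r - 5)*(r + 3)*(r + 3)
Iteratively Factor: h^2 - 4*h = (h - 4)*(h)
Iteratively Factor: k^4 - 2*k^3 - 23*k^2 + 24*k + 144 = (k + 3)*(k^3 - 5*k^2 - 8*k + 48) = (k + 3)^2*(k^2 - 8*k + 16) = (k - 4)*(k + 3)^2*(k - 4)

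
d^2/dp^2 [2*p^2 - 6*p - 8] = 4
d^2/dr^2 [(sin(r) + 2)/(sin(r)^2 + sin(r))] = (-sin(r) - 6 + 2/sin(r) + 8/sin(r)^2 + 4/sin(r)^3)/(sin(r) + 1)^2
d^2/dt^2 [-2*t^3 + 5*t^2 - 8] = 10 - 12*t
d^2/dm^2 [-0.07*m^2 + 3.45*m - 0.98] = -0.140000000000000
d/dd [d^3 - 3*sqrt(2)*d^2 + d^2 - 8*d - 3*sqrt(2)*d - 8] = 3*d^2 - 6*sqrt(2)*d + 2*d - 8 - 3*sqrt(2)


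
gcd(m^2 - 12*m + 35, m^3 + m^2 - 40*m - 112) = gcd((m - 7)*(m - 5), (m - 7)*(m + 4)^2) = m - 7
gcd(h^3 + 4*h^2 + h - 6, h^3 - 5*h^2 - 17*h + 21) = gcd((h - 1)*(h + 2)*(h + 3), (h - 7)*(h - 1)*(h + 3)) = h^2 + 2*h - 3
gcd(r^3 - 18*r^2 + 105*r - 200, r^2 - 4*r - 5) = r - 5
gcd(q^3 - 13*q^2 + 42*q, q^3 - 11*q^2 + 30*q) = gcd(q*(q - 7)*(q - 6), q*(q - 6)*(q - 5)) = q^2 - 6*q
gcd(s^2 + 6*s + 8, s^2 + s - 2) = s + 2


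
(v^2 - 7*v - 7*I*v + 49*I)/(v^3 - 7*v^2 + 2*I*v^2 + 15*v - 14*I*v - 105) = (v - 7*I)/(v^2 + 2*I*v + 15)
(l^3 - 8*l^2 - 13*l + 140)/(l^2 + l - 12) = (l^2 - 12*l + 35)/(l - 3)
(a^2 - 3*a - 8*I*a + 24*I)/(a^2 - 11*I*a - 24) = (a - 3)/(a - 3*I)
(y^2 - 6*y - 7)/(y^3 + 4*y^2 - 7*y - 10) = (y - 7)/(y^2 + 3*y - 10)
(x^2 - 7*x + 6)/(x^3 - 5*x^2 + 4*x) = (x - 6)/(x*(x - 4))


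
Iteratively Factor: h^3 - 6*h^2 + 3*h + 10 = (h - 5)*(h^2 - h - 2) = (h - 5)*(h + 1)*(h - 2)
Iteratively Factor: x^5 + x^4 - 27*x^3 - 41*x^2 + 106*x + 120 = (x - 5)*(x^4 + 6*x^3 + 3*x^2 - 26*x - 24) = (x - 5)*(x + 4)*(x^3 + 2*x^2 - 5*x - 6) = (x - 5)*(x + 3)*(x + 4)*(x^2 - x - 2) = (x - 5)*(x - 2)*(x + 3)*(x + 4)*(x + 1)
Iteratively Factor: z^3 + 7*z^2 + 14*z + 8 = (z + 2)*(z^2 + 5*z + 4) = (z + 2)*(z + 4)*(z + 1)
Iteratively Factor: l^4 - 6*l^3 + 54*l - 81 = (l - 3)*(l^3 - 3*l^2 - 9*l + 27) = (l - 3)*(l + 3)*(l^2 - 6*l + 9) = (l - 3)^2*(l + 3)*(l - 3)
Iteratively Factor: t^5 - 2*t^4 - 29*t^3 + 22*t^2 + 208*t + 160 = (t + 4)*(t^4 - 6*t^3 - 5*t^2 + 42*t + 40) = (t + 2)*(t + 4)*(t^3 - 8*t^2 + 11*t + 20) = (t - 4)*(t + 2)*(t + 4)*(t^2 - 4*t - 5) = (t - 5)*(t - 4)*(t + 2)*(t + 4)*(t + 1)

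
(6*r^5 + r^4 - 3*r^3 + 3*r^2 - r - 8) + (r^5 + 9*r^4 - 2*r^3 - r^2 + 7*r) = 7*r^5 + 10*r^4 - 5*r^3 + 2*r^2 + 6*r - 8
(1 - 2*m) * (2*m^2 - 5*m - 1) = -4*m^3 + 12*m^2 - 3*m - 1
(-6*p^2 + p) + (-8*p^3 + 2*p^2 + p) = -8*p^3 - 4*p^2 + 2*p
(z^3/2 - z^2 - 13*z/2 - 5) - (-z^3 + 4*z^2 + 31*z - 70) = 3*z^3/2 - 5*z^2 - 75*z/2 + 65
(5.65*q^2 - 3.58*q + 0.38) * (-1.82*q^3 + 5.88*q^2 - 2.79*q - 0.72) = -10.283*q^5 + 39.7376*q^4 - 37.5055*q^3 + 8.1546*q^2 + 1.5174*q - 0.2736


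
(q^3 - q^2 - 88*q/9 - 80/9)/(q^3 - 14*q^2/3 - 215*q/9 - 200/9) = (3*q^2 - 8*q - 16)/(3*q^2 - 19*q - 40)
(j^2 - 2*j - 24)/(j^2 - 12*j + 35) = (j^2 - 2*j - 24)/(j^2 - 12*j + 35)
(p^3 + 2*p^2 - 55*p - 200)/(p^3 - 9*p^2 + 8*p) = (p^2 + 10*p + 25)/(p*(p - 1))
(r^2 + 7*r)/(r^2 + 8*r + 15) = r*(r + 7)/(r^2 + 8*r + 15)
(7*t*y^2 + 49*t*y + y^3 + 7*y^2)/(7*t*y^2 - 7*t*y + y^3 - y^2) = (y + 7)/(y - 1)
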